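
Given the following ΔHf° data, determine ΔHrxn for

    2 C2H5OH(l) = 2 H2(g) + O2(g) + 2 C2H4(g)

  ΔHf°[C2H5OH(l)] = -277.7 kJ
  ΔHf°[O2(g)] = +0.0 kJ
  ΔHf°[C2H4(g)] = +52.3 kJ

ΔH°rxn = Σ nΔHf°(products) − Σ nΔHf°(reactants).
Products: 2·(+0.0) + 1·(+0.0) + 2·(+52.3) = +104.6
Reactants: 2·(-277.7) = -555.4
ΔHrxn = (+104.6) − (-555.4) = 660.0 kJ

ΔHrxn = 660.0 kJ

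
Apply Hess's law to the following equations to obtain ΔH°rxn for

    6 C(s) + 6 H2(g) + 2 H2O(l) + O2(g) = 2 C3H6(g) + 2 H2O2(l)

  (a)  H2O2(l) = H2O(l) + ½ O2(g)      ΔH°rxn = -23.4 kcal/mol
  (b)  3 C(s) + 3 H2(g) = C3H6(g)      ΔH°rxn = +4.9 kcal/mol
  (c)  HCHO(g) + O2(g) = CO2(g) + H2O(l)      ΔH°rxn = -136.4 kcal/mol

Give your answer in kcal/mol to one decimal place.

(a) reversed and × 2: (-2)·(-23.4) = +46.8 kcal/mol
(b) × 2: (2)·(+4.9) = +9.8 kcal/mol
(c): not needed.
ΔH°rxn = (+46.8) + (+9.8) = 56.6 kcal/mol

ΔH°rxn = 56.6 kcal/mol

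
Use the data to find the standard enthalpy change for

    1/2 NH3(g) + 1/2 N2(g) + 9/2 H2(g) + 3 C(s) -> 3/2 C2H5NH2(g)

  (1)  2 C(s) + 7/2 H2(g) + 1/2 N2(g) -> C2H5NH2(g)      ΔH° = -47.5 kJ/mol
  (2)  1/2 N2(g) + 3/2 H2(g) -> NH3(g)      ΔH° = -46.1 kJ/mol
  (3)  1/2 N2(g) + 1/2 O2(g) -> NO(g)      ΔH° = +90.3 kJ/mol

(1) × 3/2 (×3/2 to match 3/2 C2H5NH2(g) in the target): (3/2)·(-47.5) = -71.25 kJ/mol
(2) reversed and × 1/2 (reverse to put NH3(g) on the reactant side; ×1/2 to match 1/2 NH3(g) in the target): (-1/2)·(-46.1) = +23.05 kJ/mol
(3): not needed (NO(g) appears nowhere else).
By Hess's law, ΔH° = (-71.25) + (+23.05) = -48.2 kJ/mol

ΔH° = -48.2 kJ/mol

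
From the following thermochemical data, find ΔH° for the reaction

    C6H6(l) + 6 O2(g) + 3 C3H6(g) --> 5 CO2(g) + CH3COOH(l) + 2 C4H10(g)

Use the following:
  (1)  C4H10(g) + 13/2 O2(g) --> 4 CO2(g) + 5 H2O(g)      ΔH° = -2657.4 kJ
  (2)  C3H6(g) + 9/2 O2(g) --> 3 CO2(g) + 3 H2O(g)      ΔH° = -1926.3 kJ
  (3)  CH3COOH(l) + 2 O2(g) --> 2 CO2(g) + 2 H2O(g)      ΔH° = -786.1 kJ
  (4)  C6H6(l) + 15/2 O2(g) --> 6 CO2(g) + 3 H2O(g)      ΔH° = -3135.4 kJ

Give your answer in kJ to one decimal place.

(1) reversed and × 2 (C4H10(g) must end up as a product; ×2 to match 2 C4H10(g) in the target): (-2)·(-2657.4) = +5314.8 kJ
(2) × 3 (×3 to match 3 C3H6(g) in the target): (3)·(-1926.3) = -5778.9 kJ
(3) reversed (CH3COOH(l) must end up as a product): +786.1 kJ
(4) as written (C6H6(l) already on the reactant side): -3135.4 kJ
ΔH° = (+5314.8) + (-5778.9) + (+786.1) + (-3135.4) = -2813.4 kJ

ΔH° = -2813.4 kJ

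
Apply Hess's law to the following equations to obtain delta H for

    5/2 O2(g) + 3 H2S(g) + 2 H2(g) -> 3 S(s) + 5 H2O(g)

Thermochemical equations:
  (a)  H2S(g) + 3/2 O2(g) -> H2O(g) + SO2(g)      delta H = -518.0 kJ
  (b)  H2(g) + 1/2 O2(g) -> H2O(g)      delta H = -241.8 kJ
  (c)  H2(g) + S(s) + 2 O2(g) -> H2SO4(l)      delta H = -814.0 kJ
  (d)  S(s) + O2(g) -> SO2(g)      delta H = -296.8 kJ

delta H = -1147.2 kJ

(a) × 3 (×3 to match 3 H2S(g) in the target): (3)·(-518.0) = -1554.0 kJ
(b) × 2: (2)·(-241.8) = -483.6 kJ
(c): not needed (H2SO4(l) appears nowhere else).
(d) reversed and × 3: (-3)·(-296.8) = +890.4 kJ
Combining the equations, delta H = (3)·(-518.0) + (2)·(-241.8) + (-3)·(-296.8) = -1147.2 kJ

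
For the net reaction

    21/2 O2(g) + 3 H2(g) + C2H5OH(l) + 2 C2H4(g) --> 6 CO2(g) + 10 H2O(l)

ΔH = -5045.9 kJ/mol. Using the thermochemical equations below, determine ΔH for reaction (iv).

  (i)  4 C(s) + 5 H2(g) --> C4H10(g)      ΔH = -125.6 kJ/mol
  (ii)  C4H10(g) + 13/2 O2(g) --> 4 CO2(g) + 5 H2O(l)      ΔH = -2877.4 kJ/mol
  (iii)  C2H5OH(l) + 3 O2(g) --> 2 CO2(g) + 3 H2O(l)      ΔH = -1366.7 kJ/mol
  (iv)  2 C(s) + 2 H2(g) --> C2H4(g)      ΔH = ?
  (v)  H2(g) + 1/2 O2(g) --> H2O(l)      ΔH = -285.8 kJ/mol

ΔH = 52.3 kJ/mol

(i) as written: -125.6 kJ/mol
(ii) as written: -2877.4 kJ/mol
(iii) as written (C2H5OH(l) already on the reactant side): -1366.7 kJ/mol
(iv) reversed and × 2 (C2H4(g) must end up as a reactant; ×2 to match 2 C2H4(g) in the target): contributes −2·x
(v) × 2: (2)·(-285.8) = -571.6 kJ/mol
-5045.9 = (-125.6) + (-2877.4) + (-1366.7) + (-571.6) − 2·x
x = (-5045.9 − (-4941.3)) / (-2) = 52.3 kJ/mol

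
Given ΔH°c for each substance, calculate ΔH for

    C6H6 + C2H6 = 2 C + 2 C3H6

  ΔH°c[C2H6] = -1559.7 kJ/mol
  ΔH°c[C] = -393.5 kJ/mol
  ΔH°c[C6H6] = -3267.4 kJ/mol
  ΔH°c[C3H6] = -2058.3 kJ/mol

ΔH = 76.5 kJ/mol

With combustion enthalpies, reactants minus products:
= [1·(-3267.4) + 1·(-1559.7)] − [2·(-393.5) + 2·(-2058.3)]
= 76.5 kJ/mol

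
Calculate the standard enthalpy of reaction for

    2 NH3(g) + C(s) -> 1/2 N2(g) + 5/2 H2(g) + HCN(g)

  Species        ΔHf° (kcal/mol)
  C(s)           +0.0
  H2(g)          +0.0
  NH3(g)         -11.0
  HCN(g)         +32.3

ΔH°rxn = Σ nΔHf°(products) − Σ nΔHf°(reactants).
Products: 1/2·(+0.0) + 5/2·(+0.0) + 1·(+32.3) = +32.3
Reactants: 2·(-11.0) + 1·(+0.0) = -22.0
ΔH° = (+32.3) − (-22.0) = 54.3 kcal/mol

ΔH° = 54.3 kcal/mol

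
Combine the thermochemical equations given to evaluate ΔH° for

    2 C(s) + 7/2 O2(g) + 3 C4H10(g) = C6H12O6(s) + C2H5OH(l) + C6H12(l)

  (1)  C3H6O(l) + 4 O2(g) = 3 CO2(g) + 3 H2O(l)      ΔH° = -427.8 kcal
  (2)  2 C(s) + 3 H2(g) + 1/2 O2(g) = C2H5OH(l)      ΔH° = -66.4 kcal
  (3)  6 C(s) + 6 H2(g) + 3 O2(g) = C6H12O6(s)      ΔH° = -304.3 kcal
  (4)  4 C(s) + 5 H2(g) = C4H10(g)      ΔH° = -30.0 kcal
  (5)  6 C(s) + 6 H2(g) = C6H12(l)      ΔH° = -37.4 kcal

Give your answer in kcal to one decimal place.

ΔH° = -318.1 kcal

(1): not needed (H2O(l) appears nowhere else).
(2) as written (C2H5OH(l) already on the product side): -66.4 kcal
(3) as written (C6H12O6(s) already on the product side): -304.3 kcal
(4) reversed and × 3 (C4H10(g) must end up as a reactant; ×3 to match 3 C4H10(g) in the target): (-3)·(-30.0) = +90.0 kcal
(5) as written (C6H12(l) already on the product side): -37.4 kcal
By Hess's law, ΔH° = (-66.4) + (-304.3) + (+90.0) + (-37.4) = -318.1 kcal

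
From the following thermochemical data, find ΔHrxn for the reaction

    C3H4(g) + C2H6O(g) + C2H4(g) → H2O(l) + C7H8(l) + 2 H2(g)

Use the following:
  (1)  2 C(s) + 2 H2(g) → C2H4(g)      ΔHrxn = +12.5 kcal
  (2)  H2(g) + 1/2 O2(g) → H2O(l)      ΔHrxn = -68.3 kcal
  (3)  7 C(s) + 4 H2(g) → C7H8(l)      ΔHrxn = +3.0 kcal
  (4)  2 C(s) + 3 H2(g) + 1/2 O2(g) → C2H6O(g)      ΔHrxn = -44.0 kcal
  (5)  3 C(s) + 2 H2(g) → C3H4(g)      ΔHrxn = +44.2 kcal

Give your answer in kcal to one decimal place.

ΔHrxn = -78.0 kcal

(1) reversed: -12.5 kcal
(2) as written: -68.3 kcal
(3) as written: +3.0 kcal
(4) reversed: +44.0 kcal
(5) reversed: -44.2 kcal
Summing the manipulated equations, ΔHrxn = (-12.5) + (-68.3) + (+3.0) + (+44.0) + (-44.2) = -78.0 kcal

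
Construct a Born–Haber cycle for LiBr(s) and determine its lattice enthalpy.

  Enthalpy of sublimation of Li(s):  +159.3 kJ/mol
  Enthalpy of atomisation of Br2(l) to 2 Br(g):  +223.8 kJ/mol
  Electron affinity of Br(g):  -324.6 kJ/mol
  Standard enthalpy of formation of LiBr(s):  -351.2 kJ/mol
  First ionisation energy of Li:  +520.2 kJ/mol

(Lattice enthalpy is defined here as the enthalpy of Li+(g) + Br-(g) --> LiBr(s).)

U = -818.0 kJ/mol

ΔHf° = 1·ΔHsub + 1·(ΣIE) + 1/2·D(Br2) + 1·EA + U
-351.2 = 1·(+159.3) + 1·(+520.2) + 1/2·(+223.8) + 1·(-324.6) + U
U = -351.2 − (+466.8) = -818.0 kJ/mol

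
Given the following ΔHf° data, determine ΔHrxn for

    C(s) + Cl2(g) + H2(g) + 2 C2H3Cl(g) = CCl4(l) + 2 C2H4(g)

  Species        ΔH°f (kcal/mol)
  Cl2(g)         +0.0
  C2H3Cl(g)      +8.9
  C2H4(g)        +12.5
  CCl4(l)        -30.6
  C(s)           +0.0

ΔHrxn = -23.4 kcal/mol

Products: 1·(-30.6) + 2·(+12.5) = -5.6
Reactants: 1·(+0.0) + 1·(+0.0) + 1·(+0.0) + 2·(+8.9) = +17.8
ΔHrxn = (-5.6) − (+17.8) = -23.4 kcal/mol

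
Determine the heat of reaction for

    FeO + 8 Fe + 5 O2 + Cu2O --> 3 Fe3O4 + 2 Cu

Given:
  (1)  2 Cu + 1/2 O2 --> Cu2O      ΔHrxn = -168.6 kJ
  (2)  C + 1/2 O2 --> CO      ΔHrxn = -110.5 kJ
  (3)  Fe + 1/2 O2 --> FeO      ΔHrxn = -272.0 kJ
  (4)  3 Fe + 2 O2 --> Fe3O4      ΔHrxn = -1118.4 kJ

(1) reversed: +168.6 kJ
(2): not needed.
(3) reversed: +272.0 kJ
(4) × 3: (3)·(-1118.4) = -3355.2 kJ
By Hess's law, ΔHrxn = (-1)·(-168.6) + (-1)·(-272.0) + (3)·(-1118.4) = -2914.6 kJ

ΔHrxn = -2914.6 kJ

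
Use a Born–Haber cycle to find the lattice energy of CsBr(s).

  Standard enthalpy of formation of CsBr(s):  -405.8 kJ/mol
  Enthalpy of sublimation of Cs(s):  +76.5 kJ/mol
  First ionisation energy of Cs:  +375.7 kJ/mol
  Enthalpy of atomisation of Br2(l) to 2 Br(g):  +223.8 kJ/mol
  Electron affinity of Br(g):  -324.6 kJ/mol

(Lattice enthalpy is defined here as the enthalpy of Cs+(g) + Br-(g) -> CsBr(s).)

U = -645.3 kJ/mol

ΔHf° = 1·ΔHsub + 1·(ΣIE) + 1/2·D(Br2) + 1·EA + U
-405.8 = 1·(+76.5) + 1·(+375.7) + 1/2·(+223.8) + 1·(-324.6) + U
U = -405.8 − (+239.5) = -645.3 kJ/mol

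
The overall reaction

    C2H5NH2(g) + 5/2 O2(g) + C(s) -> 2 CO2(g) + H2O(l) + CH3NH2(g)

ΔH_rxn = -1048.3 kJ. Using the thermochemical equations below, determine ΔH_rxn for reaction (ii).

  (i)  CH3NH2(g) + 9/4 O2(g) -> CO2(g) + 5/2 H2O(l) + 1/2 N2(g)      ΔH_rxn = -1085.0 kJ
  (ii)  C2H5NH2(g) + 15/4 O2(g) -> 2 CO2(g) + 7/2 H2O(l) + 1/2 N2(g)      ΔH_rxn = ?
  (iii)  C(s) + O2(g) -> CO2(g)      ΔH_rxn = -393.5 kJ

(i) reversed: +1085.0 kJ
(ii) as written: contributes x
(iii) as written: -393.5 kJ
-1048.3 = (+1085.0) + (-393.5) + x
x = (-1048.3 − (+691.5)) / (1) = -1739.8 kJ

ΔH_rxn = -1739.8 kJ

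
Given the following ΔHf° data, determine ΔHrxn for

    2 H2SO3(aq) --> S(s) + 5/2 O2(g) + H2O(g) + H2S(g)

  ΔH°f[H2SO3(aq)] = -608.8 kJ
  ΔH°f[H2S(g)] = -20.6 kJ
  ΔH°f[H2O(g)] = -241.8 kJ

Products: 1·(+0.0) + 5/2·(+0.0) + 1·(-241.8) + 1·(-20.6) = -262.4
Reactants: 2·(-608.8) = -1217.6
ΔHrxn = (-262.4) − (-1217.6) = 955.2 kJ

ΔHrxn = 955.2 kJ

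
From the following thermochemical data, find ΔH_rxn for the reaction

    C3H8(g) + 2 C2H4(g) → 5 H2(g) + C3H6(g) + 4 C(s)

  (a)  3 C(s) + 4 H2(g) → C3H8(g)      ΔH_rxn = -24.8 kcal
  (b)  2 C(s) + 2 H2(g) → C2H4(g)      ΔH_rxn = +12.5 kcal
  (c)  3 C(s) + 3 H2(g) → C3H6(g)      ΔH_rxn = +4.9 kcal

ΔH_rxn = 4.7 kcal

(a) reversed (C3H8(g) must end up as a reactant): +24.8 kcal
(b) reversed and × 2 (reverse to put C2H4(g) on the reactant side; ×2 to match 2 C2H4(g) in the target): (-2)·(+12.5) = -25.0 kcal
(c) as written (C3H6(g) already on the product side): +4.9 kcal
ΔH_rxn = (-1)·(-24.8) + (-2)·(+12.5) + (1)·(+4.9) = 4.7 kcal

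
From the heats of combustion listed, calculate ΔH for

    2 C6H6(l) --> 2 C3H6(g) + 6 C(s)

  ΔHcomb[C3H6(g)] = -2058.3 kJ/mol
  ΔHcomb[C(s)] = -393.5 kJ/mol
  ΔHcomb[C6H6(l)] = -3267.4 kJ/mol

ΔH = -57.2 kJ/mol

Using ΔH = Σ nΔHc°(reactants) − Σ nΔHc°(products):
= [2·(-3267.4)] − [2·(-2058.3) + 6·(-393.5)]
= -57.2 kJ/mol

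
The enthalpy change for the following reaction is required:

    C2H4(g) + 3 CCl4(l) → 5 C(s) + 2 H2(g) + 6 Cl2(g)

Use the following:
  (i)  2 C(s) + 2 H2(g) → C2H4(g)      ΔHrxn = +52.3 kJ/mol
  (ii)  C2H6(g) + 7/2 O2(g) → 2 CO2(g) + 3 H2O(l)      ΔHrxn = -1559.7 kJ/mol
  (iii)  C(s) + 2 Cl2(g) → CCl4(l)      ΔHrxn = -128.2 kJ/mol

ΔHrxn = 332.3 kJ/mol

(i) reversed: -52.3 kJ/mol
(ii): not needed.
(iii) reversed and × 3: (-3)·(-128.2) = +384.6 kJ/mol
By Hess's law, ΔHrxn = (-1)·(+52.3) + (-3)·(-128.2) = 332.3 kJ/mol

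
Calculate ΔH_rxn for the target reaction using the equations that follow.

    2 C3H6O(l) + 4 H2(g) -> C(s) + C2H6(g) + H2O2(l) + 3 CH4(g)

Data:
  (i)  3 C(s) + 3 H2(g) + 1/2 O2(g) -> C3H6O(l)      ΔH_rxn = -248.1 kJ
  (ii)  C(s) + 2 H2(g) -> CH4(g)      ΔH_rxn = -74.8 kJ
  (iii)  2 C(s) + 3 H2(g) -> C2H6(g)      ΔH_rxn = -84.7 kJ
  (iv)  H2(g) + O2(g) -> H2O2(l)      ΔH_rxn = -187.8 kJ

(i) reversed and × 2: (-2)·(-248.1) = +496.2 kJ
(ii) × 3: (3)·(-74.8) = -224.4 kJ
(iii) as written: -84.7 kJ
(iv) as written: -187.8 kJ
By Hess's law, ΔH_rxn = (-2)·(-248.1) + (3)·(-74.8) + (1)·(-84.7) + (1)·(-187.8) = -0.7 kJ

ΔH_rxn = -0.7 kJ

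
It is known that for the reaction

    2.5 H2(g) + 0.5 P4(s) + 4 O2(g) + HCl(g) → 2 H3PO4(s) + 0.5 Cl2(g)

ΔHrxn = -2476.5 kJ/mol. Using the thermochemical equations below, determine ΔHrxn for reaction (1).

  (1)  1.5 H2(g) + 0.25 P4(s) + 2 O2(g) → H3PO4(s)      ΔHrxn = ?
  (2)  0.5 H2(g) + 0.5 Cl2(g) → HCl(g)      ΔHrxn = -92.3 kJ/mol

ΔHrxn = -1284.4 kJ/mol

(1) × 2 (×2 to match 2 H3PO4(s) in the target): contributes 2·x
(2) reversed (reverse to put HCl(g) on the reactant side): +92.3 kJ/mol
-2476.5 = (+92.3) + 2·x
x = (-2476.5 − (+92.3)) / (2) = -1284.4 kJ/mol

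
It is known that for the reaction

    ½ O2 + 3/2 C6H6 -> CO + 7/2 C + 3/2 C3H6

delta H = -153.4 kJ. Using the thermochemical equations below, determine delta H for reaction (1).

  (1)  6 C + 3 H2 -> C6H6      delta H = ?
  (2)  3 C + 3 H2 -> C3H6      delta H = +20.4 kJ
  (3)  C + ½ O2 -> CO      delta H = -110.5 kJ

delta H = 49.0 kJ

(1) reversed and × 3/2: contributes −3/2·x
(2) × 3/2: (3/2)·(+20.4) = +30.6 kJ
(3) as written: -110.5 kJ
-153.4 = (+30.6) + (-110.5) − 3/2·x
x = (-153.4 − (-79.9)) / (-3/2) = 49.0 kJ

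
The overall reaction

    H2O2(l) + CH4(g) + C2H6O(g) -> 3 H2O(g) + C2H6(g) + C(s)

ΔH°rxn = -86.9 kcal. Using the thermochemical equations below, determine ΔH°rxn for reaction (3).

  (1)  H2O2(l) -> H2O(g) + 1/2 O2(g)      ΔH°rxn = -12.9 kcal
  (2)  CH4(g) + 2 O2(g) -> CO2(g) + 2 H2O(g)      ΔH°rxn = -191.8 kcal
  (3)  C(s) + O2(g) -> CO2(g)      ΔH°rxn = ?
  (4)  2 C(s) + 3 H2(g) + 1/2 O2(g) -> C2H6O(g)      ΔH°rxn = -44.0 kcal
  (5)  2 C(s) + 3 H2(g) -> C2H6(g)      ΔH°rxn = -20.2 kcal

(1) as written: -12.9 kcal
(2) as written: -191.8 kcal
(3) reversed: contributes −x
(4) reversed: +44.0 kcal
(5) as written: -20.2 kcal
-86.9 = (-12.9) + (-191.8) + (+44.0) + (-20.2) − x
x = (-86.9 − (-180.9)) / (-1) = -94.0 kcal

ΔH°rxn = -94.0 kcal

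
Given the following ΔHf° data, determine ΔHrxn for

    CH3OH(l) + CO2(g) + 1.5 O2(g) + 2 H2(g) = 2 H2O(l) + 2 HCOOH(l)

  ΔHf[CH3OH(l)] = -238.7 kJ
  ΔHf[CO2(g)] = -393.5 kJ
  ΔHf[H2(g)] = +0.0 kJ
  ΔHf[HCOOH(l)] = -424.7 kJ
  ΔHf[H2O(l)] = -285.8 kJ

ΔHrxn = -788.8 kJ

Products: 2·(-285.8) + 2·(-424.7) = -1421.0
Reactants: 1·(-238.7) + 1·(-393.5) + 3/2·(+0.0) + 2·(+0.0) = -632.2
ΔHrxn = (-1421.0) − (-632.2) = -788.8 kJ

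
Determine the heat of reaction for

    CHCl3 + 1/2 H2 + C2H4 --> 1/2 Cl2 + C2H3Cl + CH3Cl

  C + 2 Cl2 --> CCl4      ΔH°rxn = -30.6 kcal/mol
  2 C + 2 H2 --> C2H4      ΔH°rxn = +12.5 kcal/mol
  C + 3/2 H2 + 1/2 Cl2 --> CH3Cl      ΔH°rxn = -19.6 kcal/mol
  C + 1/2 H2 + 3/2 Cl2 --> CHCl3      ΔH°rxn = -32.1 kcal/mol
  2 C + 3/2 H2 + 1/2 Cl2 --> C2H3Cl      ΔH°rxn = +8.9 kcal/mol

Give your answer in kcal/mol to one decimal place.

equation 1: not needed.
equation 2 reversed: -12.5 kcal/mol
equation 3 as written: -19.6 kcal/mol
equation 4 reversed: +32.1 kcal/mol
equation 5 as written: +8.9 kcal/mol
By Hess's law, ΔH°rxn = (-12.5) + (-19.6) + (+32.1) + (+8.9) = 8.9 kcal/mol

ΔH°rxn = 8.9 kcal/mol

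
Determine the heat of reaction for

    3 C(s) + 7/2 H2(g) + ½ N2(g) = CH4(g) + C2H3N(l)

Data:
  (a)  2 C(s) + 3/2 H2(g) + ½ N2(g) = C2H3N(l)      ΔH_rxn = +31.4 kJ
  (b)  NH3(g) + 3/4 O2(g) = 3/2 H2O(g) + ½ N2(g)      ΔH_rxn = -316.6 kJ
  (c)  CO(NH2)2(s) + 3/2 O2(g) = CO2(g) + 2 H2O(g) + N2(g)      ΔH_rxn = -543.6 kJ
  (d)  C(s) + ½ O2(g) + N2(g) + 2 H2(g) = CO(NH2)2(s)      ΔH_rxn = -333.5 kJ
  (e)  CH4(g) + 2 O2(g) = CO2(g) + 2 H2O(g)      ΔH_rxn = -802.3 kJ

(a) as written: +31.4 kJ
(b): not needed.
(c) as written: -543.6 kJ
(d) as written: -333.5 kJ
(e) reversed: +802.3 kJ
Summing the manipulated equations, ΔH_rxn = (1)·(+31.4) + (1)·(-543.6) + (1)·(-333.5) + (-1)·(-802.3) = -43.4 kJ

ΔH_rxn = -43.4 kJ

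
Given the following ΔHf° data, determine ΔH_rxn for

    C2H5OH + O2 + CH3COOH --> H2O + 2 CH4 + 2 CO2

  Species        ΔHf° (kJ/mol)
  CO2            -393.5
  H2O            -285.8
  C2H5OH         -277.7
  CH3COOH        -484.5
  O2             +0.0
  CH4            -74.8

ΔH_rxn = -460.2 kJ/mol

ΔH°rxn = Σ nΔHf°(products) − Σ nΔHf°(reactants).
Products: 1·(-285.8) + 2·(-74.8) + 2·(-393.5) = -1222.4
Reactants: 1·(-277.7) + 1·(+0.0) + 1·(-484.5) = -762.2
ΔH_rxn = (-1222.4) − (-762.2) = -460.2 kJ/mol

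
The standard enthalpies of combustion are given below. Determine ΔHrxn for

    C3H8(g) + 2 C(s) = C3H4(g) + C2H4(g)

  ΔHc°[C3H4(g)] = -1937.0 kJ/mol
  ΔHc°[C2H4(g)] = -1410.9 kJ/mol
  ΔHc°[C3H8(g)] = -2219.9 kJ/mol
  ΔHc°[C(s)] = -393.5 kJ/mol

ΔHrxn = 341.0 kJ/mol

Using ΔH = Σ nΔHc°(reactants) − Σ nΔHc°(products):
= [1·(-2219.9) + 2·(-393.5)] − [1·(-1937.0) + 1·(-1410.9)]
= 341.0 kJ/mol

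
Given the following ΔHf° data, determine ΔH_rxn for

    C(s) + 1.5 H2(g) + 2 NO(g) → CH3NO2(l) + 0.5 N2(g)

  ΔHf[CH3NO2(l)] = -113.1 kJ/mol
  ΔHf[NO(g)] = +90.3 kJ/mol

ΔH_rxn = -293.7 kJ/mol

ΔH°rxn = Σ nΔHf°(products) − Σ nΔHf°(reactants).
Products: 1·(-113.1) + 1/2·(+0.0) = -113.1
Reactants: 1·(+0.0) + 3/2·(+0.0) + 2·(+90.3) = +180.6
ΔH_rxn = (-113.1) − (+180.6) = -293.7 kJ/mol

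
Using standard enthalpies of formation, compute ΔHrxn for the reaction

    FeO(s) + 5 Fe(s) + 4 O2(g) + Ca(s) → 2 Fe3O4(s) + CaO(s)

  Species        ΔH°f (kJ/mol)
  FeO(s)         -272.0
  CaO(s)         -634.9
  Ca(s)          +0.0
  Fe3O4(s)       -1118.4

ΔHrxn = -2599.7 kJ/mol

Products: 2·(-1118.4) + 1·(-634.9) = -2871.7
Reactants: 1·(-272.0) + 5·(+0.0) + 4·(+0.0) + 1·(+0.0) = -272.0
ΔHrxn = (-2871.7) − (-272.0) = -2599.7 kJ/mol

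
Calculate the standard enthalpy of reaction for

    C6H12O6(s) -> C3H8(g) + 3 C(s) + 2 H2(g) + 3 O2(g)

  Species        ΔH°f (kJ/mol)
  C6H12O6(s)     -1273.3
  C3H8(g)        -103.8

ΔH_rxn = 1169.5 kJ/mol

ΔH°rxn = Σ nΔHf°(products) − Σ nΔHf°(reactants).
Products: 1·(-103.8) + 3·(+0.0) + 2·(+0.0) + 3·(+0.0) = -103.8
Reactants: 1·(-1273.3) = -1273.3
ΔH_rxn = (-103.8) − (-1273.3) = 1169.5 kJ/mol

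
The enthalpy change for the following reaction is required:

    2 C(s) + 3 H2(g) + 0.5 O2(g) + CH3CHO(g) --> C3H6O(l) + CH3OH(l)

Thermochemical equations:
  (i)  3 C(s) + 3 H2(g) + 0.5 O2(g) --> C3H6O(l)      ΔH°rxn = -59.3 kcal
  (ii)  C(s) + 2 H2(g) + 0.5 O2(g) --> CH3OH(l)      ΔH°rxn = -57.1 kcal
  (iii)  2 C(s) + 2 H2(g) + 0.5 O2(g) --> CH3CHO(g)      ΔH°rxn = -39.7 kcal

ΔH°rxn = -76.7 kcal

(i) as written (C3H6O(l) already on the product side): -59.3 kcal
(ii) as written (CH3OH(l) already on the product side): -57.1 kcal
(iii) reversed (reverse to put CH3CHO(g) on the reactant side): +39.7 kcal
Summing the manipulated equations, ΔH°rxn = (1)·(-59.3) + (1)·(-57.1) + (-1)·(-39.7) = -76.7 kcal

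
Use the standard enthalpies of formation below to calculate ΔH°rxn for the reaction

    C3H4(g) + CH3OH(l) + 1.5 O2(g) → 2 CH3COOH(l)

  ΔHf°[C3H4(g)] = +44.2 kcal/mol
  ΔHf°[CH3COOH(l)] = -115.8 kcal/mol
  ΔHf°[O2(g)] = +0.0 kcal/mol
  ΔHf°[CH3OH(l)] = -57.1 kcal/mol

ΔH°rxn = -218.7 kcal/mol

Products: 2·(-115.8) = -231.6
Reactants: 1·(+44.2) + 1·(-57.1) + 3/2·(+0.0) = -12.9
ΔH°rxn = (-231.6) − (-12.9) = -218.7 kcal/mol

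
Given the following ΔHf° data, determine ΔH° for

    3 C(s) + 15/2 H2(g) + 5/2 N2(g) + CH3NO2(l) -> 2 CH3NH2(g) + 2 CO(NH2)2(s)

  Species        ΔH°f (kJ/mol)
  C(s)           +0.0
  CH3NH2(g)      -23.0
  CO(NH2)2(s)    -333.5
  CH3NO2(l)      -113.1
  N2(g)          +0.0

ΔH° = -599.9 kJ/mol

Products: 2·(-23.0) + 2·(-333.5) = -713.0
Reactants: 3·(+0.0) + 15/2·(+0.0) + 5/2·(+0.0) + 1·(-113.1) = -113.1
ΔH° = (-713.0) − (-113.1) = -599.9 kJ/mol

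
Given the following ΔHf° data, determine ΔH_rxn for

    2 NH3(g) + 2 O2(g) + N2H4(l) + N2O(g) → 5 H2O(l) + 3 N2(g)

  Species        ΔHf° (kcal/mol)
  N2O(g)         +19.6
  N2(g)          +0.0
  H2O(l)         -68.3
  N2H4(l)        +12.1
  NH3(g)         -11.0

Products: 5·(-68.3) + 3·(+0.0) = -341.5
Reactants: 2·(-11.0) + 2·(+0.0) + 1·(+12.1) + 1·(+19.6) = +9.7
ΔH_rxn = (-341.5) − (+9.7) = -351.2 kcal/mol

ΔH_rxn = -351.2 kcal/mol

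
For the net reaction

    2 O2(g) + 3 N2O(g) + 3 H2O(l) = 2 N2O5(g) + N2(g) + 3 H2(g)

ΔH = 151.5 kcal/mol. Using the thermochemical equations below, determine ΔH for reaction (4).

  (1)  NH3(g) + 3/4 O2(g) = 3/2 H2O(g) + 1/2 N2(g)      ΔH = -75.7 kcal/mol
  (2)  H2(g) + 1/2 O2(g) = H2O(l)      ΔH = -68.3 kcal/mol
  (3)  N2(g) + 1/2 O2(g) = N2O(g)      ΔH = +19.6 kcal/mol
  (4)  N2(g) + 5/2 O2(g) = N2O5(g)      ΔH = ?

ΔH = 2.7 kcal/mol

(1): not needed.
(2) reversed and × 3: (-3)·(-68.3) = +204.9 kcal/mol
(3) reversed and × 3: (-3)·(+19.6) = -58.8 kcal/mol
(4) × 2: contributes 2·x
+151.5 = (+204.9) + (-58.8) + 2·x
x = (+151.5 − (+146.1)) / (2) = 2.7 kcal/mol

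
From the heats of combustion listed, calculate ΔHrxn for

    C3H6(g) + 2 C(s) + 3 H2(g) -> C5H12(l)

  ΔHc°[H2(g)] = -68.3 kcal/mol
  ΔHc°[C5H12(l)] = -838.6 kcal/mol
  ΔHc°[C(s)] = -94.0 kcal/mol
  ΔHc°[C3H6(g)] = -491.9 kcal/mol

ΔHrxn = -46.2 kcal/mol

Using ΔH = Σ nΔHc°(reactants) − Σ nΔHc°(products):
= [1·(-491.9) + 2·(-94.0) + 3·(-68.3)] − [1·(-838.6)]
= -46.2 kcal/mol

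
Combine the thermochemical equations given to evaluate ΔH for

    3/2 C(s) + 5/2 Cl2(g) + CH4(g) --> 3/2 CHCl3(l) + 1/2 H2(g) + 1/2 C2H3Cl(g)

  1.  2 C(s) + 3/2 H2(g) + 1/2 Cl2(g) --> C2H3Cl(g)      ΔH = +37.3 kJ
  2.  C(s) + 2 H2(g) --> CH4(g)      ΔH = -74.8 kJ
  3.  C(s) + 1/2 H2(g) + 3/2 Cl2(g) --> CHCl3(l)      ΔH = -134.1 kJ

ΔH = -107.7 kJ

eq. 1 × 1/2: (1/2)·(+37.3) = +18.65 kJ
eq. 2 reversed: +74.8 kJ
eq. 3 × 3/2: (3/2)·(-134.1) = -201.15 kJ
Since enthalpy is a state function, ΔH = (+18.65) + (+74.8) + (-201.15) = -107.7 kJ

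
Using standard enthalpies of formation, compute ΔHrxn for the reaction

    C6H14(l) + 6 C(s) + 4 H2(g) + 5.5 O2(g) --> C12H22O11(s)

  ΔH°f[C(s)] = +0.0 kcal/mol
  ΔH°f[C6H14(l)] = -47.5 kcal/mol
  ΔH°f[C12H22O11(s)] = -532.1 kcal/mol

ΔHrxn = -484.6 kcal/mol

ΔH°rxn = Σ nΔHf°(products) − Σ nΔHf°(reactants).
Products: 1·(-532.1) = -532.1
Reactants: 1·(-47.5) + 6·(+0.0) + 4·(+0.0) + 11/2·(+0.0) = -47.5
ΔHrxn = (-532.1) − (-47.5) = -484.6 kcal/mol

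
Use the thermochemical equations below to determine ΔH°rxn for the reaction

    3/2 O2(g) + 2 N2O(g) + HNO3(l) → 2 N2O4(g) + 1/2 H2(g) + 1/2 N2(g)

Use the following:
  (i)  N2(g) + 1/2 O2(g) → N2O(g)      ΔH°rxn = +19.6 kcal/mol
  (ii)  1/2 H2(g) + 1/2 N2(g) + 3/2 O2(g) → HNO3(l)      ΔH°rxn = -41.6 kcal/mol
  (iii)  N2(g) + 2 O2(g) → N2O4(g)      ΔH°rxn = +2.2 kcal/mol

(i) reversed and × 2 (N2O(g) must end up as a reactant; scale by 2 for the 2 N2O(g)): (-2)·(+19.6) = -39.2 kcal/mol
(ii) reversed (reverse to put HNO3(l) on the reactant side): +41.6 kcal/mol
(iii) × 2 (scale by 2 for the 2 N2O4(g)): (2)·(+2.2) = +4.4 kcal/mol
Since enthalpy is a state function, ΔH°rxn = (-2)·(+19.6) + (-1)·(-41.6) + (2)·(+2.2) = 6.8 kcal/mol

ΔH°rxn = 6.8 kcal/mol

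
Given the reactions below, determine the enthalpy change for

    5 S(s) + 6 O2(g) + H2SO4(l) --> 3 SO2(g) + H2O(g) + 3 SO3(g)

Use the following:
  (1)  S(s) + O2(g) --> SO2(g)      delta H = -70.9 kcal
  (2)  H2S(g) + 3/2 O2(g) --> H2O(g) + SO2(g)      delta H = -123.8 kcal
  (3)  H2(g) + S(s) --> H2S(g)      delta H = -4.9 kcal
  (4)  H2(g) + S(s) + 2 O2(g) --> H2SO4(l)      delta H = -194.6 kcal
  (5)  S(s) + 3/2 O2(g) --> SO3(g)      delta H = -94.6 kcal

delta H = -359.7 kcal

(1) × 2: (2)·(-70.9) = -141.8 kcal
(2) as written (H2O(g) already on the product side): -123.8 kcal
(3) as written: -4.9 kcal
(4) reversed (reverse to put H2SO4(l) on the reactant side): +194.6 kcal
(5) × 3 (scale by 3 for the 3 SO3(g)): (3)·(-94.6) = -283.8 kcal
delta H = (2)·(-70.9) + (1)·(-123.8) + (1)·(-4.9) + (-1)·(-194.6) + (3)·(-94.6) = -359.7 kcal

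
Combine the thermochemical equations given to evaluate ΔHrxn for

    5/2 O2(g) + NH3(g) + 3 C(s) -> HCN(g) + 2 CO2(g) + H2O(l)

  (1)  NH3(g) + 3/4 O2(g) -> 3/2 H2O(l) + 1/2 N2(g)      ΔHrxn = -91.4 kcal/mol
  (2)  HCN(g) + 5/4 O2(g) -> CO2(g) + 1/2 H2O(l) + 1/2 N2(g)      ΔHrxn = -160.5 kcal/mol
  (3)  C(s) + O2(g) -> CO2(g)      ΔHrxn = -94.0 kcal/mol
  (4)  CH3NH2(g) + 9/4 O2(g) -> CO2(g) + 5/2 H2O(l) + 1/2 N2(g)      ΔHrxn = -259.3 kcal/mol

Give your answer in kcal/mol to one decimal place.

ΔHrxn = -212.9 kcal/mol

(1) as written (NH3(g) already on the reactant side): -91.4 kcal/mol
(2) reversed (HCN(g) must end up as a product): +160.5 kcal/mol
(3) × 3 (×3 to match 3 C(s) in the target): (3)·(-94.0) = -282.0 kcal/mol
(4): not needed (CH3NH2(g) appears nowhere else).
Combining the equations, ΔHrxn = (-91.4) + (+160.5) + (-282.0) = -212.9 kcal/mol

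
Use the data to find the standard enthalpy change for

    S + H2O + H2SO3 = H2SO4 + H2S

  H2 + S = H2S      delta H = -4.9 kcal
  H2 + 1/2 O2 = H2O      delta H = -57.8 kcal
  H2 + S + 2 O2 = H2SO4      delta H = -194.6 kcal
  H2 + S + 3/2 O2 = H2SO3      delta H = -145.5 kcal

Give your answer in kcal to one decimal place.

delta H = 3.8 kcal

equation 1 as written: -4.9 kcal
equation 2 reversed: +57.8 kcal
equation 3 as written: -194.6 kcal
equation 4 reversed: +145.5 kcal
Since enthalpy is a state function, delta H = (1)·(-4.9) + (-1)·(-57.8) + (1)·(-194.6) + (-1)·(-145.5) = 3.8 kcal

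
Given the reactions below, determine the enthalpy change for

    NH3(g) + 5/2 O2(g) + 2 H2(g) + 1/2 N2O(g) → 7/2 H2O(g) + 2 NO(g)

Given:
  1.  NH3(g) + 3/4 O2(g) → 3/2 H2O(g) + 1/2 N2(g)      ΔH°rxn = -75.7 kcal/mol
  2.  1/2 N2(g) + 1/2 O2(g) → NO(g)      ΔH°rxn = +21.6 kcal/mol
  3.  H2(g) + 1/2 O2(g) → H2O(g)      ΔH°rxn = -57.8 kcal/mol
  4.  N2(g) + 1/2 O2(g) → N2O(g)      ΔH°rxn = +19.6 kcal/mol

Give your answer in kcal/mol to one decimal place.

eq. 1 as written (NH3(g) already on the reactant side): -75.7 kcal/mol
eq. 2 × 2 (×2 to match 2 NO(g) in the target): (2)·(+21.6) = +43.2 kcal/mol
eq. 3 × 2 (scale by 2 for the 2 H2(g)): (2)·(-57.8) = -115.6 kcal/mol
eq. 4 reversed and × 1/2 (reverse to put N2O(g) on the reactant side; ×1/2 to match 1/2 N2O(g) in the target): (-1/2)·(+19.6) = -9.8 kcal/mol
Since enthalpy is a state function, ΔH°rxn = (-75.7) + (+43.2) + (-115.6) + (-9.8) = -157.9 kcal/mol

ΔH°rxn = -157.9 kcal/mol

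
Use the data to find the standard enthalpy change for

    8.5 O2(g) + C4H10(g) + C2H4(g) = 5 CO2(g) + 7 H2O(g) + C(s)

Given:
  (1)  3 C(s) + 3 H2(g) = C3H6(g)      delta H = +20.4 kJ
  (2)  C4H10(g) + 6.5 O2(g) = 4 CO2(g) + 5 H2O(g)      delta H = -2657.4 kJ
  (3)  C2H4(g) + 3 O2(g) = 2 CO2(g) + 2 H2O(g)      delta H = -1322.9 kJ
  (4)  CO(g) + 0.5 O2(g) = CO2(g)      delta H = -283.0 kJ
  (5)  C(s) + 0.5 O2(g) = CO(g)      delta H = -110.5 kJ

(1): not needed (C3H6(g) appears nowhere else).
(2) as written (C4H10(g) already on the reactant side): -2657.4 kJ
(3) as written (C2H4(g) already on the reactant side): -1322.9 kJ
(4) reversed: +283.0 kJ
(5) reversed: +110.5 kJ
delta H = (1)·(-2657.4) + (1)·(-1322.9) + (-1)·(-283.0) + (-1)·(-110.5) = -3586.8 kJ

delta H = -3586.8 kJ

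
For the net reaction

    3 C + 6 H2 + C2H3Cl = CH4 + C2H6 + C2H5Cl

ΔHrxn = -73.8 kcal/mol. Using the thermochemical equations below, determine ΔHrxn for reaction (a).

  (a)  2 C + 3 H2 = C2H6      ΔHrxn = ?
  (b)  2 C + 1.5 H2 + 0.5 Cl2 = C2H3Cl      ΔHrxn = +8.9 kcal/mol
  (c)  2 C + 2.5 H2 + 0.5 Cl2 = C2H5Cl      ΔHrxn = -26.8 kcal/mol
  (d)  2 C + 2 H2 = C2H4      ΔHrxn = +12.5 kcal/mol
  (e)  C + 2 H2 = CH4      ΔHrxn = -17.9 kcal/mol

(a) as written: contributes x
(b) reversed: -8.9 kcal/mol
(c) as written: -26.8 kcal/mol
(d): not needed.
(e) as written: -17.9 kcal/mol
-73.8 = (-8.9) + (-26.8) + (-17.9) + x
x = (-73.8 − (-53.6)) / (1) = -20.2 kcal/mol

ΔHrxn = -20.2 kcal/mol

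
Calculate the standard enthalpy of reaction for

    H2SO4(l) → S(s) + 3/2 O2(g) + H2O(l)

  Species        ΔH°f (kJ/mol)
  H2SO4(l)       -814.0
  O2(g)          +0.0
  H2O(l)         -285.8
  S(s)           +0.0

Products: 1·(+0.0) + 3/2·(+0.0) + 1·(-285.8) = -285.8
Reactants: 1·(-814.0) = -814.0
ΔH°rxn = (-285.8) − (-814.0) = 528.2 kJ/mol

ΔH°rxn = 528.2 kJ/mol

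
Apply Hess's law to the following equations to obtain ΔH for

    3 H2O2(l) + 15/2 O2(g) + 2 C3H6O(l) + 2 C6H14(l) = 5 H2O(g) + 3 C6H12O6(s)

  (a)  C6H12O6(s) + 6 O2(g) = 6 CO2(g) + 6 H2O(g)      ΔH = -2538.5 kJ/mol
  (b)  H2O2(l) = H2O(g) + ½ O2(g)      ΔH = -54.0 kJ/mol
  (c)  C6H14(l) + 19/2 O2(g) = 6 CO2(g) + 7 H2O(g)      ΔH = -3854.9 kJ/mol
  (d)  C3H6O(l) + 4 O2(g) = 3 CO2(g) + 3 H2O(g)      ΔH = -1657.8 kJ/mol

ΔH = -3571.9 kJ/mol

(a) reversed and × 3: (-3)·(-2538.5) = +7615.5 kJ/mol
(b) × 3: (3)·(-54.0) = -162.0 kJ/mol
(c) × 2: (2)·(-3854.9) = -7709.8 kJ/mol
(d) × 2: (2)·(-1657.8) = -3315.6 kJ/mol
Since enthalpy is a state function, ΔH = (+7615.5) + (-162.0) + (-7709.8) + (-3315.6) = -3571.9 kJ/mol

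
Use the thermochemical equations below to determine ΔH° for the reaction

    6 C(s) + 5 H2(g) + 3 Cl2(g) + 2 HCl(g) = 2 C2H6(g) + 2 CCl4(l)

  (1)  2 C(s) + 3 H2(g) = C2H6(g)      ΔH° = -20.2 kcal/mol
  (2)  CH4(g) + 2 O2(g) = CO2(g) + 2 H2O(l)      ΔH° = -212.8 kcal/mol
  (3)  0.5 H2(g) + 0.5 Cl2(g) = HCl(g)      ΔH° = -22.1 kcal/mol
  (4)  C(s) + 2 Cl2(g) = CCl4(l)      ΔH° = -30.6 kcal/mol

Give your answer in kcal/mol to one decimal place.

ΔH° = -57.4 kcal/mol

(1) × 2: (2)·(-20.2) = -40.4 kcal/mol
(2): not needed.
(3) reversed and × 2: (-2)·(-22.1) = +44.2 kcal/mol
(4) × 2: (2)·(-30.6) = -61.2 kcal/mol
Summing the manipulated equations, ΔH° = (-40.4) + (+44.2) + (-61.2) = -57.4 kcal/mol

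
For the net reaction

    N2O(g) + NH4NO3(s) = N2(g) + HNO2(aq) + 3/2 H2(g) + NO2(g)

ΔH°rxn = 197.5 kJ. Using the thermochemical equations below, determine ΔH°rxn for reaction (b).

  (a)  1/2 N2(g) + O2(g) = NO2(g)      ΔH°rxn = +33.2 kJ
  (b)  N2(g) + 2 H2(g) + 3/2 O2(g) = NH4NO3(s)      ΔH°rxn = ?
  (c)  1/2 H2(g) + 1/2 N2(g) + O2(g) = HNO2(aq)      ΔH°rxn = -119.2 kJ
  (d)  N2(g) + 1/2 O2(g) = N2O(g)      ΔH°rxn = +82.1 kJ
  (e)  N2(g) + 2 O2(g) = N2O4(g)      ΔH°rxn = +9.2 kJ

(a) as written (NO2(g) already on the product side): +33.2 kJ
(b) reversed (NH4NO3(s) must end up as a reactant): contributes −x
(c) as written (HNO2(aq) already on the product side): -119.2 kJ
(d) reversed (N2O(g) must end up as a reactant): -82.1 kJ
(e): not needed (N2O4(g) appears nowhere else).
+197.5 = (+33.2) + (-119.2) + (-82.1) − x
x = (+197.5 − (-168.1)) / (-1) = -365.6 kJ

ΔH°rxn = -365.6 kJ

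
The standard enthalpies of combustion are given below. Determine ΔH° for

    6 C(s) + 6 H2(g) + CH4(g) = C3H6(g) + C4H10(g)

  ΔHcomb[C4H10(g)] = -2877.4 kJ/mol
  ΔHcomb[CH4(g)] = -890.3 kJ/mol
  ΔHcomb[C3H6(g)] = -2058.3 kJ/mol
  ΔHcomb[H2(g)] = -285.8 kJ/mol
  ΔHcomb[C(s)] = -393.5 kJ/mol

ΔH° = -30.4 kJ/mol

Using ΔH = Σ nΔHc°(reactants) − Σ nΔHc°(products):
= [6·(-393.5) + 6·(-285.8) + 1·(-890.3)] − [1·(-2058.3) + 1·(-2877.4)]
= -30.4 kJ/mol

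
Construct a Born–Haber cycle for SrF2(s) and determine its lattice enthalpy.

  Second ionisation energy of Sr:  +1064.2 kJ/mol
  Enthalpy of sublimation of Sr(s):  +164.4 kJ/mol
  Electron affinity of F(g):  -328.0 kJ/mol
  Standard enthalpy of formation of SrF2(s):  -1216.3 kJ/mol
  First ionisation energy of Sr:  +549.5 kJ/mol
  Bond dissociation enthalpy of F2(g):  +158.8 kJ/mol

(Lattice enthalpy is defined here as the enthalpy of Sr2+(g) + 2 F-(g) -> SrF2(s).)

U = -2497.2 kJ/mol

ΔHf° = 1·ΔHsub + 1·(ΣIE) + 1·D(F2) + 2·EA + U
-1216.3 = 1·(+164.4) + 1·(+1613.7) + 1·(+158.8) + 2·(-328.0) + U
U = -1216.3 − (+1280.9) = -2497.2 kJ/mol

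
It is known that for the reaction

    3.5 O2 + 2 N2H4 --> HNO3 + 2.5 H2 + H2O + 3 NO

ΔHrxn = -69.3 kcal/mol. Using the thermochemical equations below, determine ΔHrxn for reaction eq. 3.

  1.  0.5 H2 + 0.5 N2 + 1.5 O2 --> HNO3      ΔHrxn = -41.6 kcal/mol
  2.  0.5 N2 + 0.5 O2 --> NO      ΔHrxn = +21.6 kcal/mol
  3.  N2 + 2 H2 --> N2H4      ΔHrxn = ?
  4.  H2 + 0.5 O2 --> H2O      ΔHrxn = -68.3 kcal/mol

ΔHrxn = 12.1 kcal/mol

eq. 1 as written (HNO3 already on the product side): -41.6 kcal/mol
eq. 2 × 3 (scale by 3 for the 3 NO): (3)·(+21.6) = +64.8 kcal/mol
eq. 3 reversed and × 2 (N2H4 must end up as a reactant; scale by 2 for the 2 N2H4): contributes −2·x
eq. 4 as written (H2O already on the product side): -68.3 kcal/mol
-69.3 = (-41.6) + (+64.8) + (-68.3) − 2·x
x = (-69.3 − (-45.1)) / (-2) = 12.1 kcal/mol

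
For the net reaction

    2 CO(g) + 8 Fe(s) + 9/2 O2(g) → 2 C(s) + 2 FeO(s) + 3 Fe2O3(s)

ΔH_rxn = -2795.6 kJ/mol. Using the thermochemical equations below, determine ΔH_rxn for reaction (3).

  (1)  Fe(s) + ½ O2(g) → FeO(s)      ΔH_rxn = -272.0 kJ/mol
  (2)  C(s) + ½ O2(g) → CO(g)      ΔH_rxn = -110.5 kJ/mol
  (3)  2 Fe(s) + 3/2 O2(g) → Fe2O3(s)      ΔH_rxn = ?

(1) × 2: (2)·(-272.0) = -544.0 kJ/mol
(2) reversed and × 2: (-2)·(-110.5) = +221.0 kJ/mol
(3) × 3: contributes 3·x
-2795.6 = (-544.0) + (+221.0) + 3·x
x = (-2795.6 − (-323.0)) / (3) = -824.2 kJ/mol

ΔH_rxn = -824.2 kJ/mol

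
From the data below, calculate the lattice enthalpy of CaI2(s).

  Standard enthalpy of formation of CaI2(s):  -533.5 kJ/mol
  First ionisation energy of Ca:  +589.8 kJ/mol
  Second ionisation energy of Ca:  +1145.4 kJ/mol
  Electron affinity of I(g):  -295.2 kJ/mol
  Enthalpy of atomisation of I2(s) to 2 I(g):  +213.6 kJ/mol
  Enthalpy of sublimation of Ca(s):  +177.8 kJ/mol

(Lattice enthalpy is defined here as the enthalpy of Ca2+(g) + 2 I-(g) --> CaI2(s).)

U = -2069.7 kJ/mol

ΔHf° = 1·ΔHsub + 1·(ΣIE) + 1·D(I2) + 2·EA + U
-533.5 = 1·(+177.8) + 1·(+1735.2) + 1·(+213.6) + 2·(-295.2) + U
U = -533.5 − (+1536.2) = -2069.7 kJ/mol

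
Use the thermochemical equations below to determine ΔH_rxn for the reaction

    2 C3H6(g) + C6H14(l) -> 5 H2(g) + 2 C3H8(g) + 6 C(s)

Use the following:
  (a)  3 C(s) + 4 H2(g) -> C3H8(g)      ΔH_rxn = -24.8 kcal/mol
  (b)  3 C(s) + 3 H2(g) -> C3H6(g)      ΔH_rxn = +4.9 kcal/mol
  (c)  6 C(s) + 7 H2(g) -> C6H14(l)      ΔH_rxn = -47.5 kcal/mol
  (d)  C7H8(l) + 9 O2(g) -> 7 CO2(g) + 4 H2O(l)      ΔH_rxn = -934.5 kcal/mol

(a) × 2 (scale by 2 for the 2 C3H8(g)): (2)·(-24.8) = -49.6 kcal/mol
(b) reversed and × 2 (reverse to put C3H6(g) on the reactant side; scale by 2 for the 2 C3H6(g)): (-2)·(+4.9) = -9.8 kcal/mol
(c) reversed (reverse to put C6H14(l) on the reactant side): +47.5 kcal/mol
(d): not needed (H2O(l) appears nowhere else).
Combining the equations, ΔH_rxn = (-49.6) + (-9.8) + (+47.5) = -11.9 kcal/mol

ΔH_rxn = -11.9 kcal/mol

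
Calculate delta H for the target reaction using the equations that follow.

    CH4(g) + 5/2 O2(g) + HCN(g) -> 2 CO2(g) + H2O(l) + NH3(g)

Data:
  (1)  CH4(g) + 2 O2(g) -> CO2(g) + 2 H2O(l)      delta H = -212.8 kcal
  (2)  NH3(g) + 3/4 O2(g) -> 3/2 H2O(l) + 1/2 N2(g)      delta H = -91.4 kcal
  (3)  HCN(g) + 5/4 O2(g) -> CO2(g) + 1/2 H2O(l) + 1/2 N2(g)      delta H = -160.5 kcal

(1) as written: -212.8 kcal
(2) reversed: +91.4 kcal
(3) as written: -160.5 kcal
delta H = (1)·(-212.8) + (-1)·(-91.4) + (1)·(-160.5) = -281.9 kcal

delta H = -281.9 kcal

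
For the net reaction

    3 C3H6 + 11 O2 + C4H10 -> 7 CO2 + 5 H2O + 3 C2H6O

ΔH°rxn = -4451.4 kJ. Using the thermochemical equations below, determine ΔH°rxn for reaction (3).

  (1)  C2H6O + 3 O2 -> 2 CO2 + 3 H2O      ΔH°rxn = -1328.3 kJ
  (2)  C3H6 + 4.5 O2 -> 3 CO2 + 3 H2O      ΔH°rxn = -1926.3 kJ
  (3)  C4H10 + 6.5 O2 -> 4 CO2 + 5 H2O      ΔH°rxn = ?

(1) reversed and × 3 (C2H6O must end up as a product; scale by 3 for the 3 C2H6O): (-3)·(-1328.3) = +3984.9 kJ
(2) × 3 (scale by 3 for the 3 C3H6): (3)·(-1926.3) = -5778.9 kJ
(3) as written (C4H10 already on the reactant side): contributes x
-4451.4 = (+3984.9) + (-5778.9) + x
x = (-4451.4 − (-1794.0)) / (1) = -2657.4 kJ

ΔH°rxn = -2657.4 kJ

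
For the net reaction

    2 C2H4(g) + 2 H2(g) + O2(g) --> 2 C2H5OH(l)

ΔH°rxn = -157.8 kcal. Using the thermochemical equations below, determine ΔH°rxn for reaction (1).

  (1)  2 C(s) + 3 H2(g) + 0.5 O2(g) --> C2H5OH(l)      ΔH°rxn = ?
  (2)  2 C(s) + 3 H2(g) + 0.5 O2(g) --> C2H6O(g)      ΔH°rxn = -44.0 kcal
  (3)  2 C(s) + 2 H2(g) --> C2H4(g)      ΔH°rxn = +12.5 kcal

(1) × 2: contributes 2·x
(2): not needed.
(3) reversed and × 2: (-2)·(+12.5) = -25.0 kcal
-157.8 = (-25.0) + 2·x
x = (-157.8 − (-25.0)) / (2) = -66.4 kcal

ΔH°rxn = -66.4 kcal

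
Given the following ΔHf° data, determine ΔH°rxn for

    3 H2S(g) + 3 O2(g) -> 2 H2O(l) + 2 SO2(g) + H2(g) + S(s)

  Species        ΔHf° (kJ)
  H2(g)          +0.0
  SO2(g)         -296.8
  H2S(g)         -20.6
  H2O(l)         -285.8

ΔH°rxn = Σ nΔHf°(products) − Σ nΔHf°(reactants).
Products: 2·(-285.8) + 2·(-296.8) + 1·(+0.0) + 1·(+0.0) = -1165.2
Reactants: 3·(-20.6) + 3·(+0.0) = -61.8
ΔH°rxn = (-1165.2) − (-61.8) = -1103.4 kJ

ΔH°rxn = -1103.4 kJ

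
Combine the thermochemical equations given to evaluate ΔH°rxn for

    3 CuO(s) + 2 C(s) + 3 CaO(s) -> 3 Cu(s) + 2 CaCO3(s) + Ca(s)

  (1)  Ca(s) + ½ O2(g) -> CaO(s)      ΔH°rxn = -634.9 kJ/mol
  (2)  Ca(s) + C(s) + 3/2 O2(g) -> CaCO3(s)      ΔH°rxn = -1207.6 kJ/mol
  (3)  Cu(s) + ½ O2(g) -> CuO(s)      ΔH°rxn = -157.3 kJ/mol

ΔH°rxn = -38.6 kJ/mol

(1) reversed and × 3: (-3)·(-634.9) = +1904.7 kJ/mol
(2) × 2: (2)·(-1207.6) = -2415.2 kJ/mol
(3) reversed and × 3: (-3)·(-157.3) = +471.9 kJ/mol
ΔH°rxn = (-3)·(-634.9) + (2)·(-1207.6) + (-3)·(-157.3) = -38.6 kJ/mol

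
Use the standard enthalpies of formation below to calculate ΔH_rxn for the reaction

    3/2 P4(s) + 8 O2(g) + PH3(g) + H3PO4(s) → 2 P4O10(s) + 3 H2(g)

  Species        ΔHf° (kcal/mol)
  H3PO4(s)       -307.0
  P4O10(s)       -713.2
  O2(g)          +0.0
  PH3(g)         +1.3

ΔH_rxn = -1120.7 kcal/mol

ΔH°rxn = Σ nΔHf°(products) − Σ nΔHf°(reactants).
Products: 2·(-713.2) + 3·(+0.0) = -1426.4
Reactants: 3/2·(+0.0) + 8·(+0.0) + 1·(+1.3) + 1·(-307.0) = -305.7
ΔH_rxn = (-1426.4) − (-305.7) = -1120.7 kcal/mol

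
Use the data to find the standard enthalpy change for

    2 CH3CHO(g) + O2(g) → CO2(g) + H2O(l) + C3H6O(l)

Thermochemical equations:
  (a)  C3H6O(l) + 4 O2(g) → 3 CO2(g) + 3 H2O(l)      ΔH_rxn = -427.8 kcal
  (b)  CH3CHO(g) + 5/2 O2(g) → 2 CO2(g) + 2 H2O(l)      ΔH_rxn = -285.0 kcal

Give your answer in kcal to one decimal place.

ΔH_rxn = -142.2 kcal

(a) reversed (C3H6O(l) must end up as a product): +427.8 kcal
(b) × 2 (×2 to match 2 CH3CHO(g) in the target): (2)·(-285.0) = -570.0 kcal
By Hess's law, ΔH_rxn = (+427.8) + (-570.0) = -142.2 kcal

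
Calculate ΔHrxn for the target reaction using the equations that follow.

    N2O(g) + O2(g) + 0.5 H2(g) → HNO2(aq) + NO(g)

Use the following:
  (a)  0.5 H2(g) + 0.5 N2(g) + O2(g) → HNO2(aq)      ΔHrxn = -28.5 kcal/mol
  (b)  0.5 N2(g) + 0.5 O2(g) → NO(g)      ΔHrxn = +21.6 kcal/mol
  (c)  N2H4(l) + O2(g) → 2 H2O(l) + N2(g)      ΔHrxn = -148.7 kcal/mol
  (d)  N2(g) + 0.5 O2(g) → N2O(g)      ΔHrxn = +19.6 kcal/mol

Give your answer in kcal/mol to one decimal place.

ΔHrxn = -26.5 kcal/mol

(a) as written: -28.5 kcal/mol
(b) as written: +21.6 kcal/mol
(c): not needed.
(d) reversed: -19.6 kcal/mol
Since enthalpy is a state function, ΔHrxn = (-28.5) + (+21.6) + (-19.6) = -26.5 kcal/mol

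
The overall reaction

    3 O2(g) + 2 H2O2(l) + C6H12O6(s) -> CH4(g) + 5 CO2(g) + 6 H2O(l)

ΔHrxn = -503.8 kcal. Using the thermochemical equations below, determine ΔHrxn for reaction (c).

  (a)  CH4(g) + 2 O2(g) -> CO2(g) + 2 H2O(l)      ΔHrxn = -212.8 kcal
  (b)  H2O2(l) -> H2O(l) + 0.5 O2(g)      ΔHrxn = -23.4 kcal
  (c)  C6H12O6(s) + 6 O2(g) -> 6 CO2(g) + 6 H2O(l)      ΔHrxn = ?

(a) reversed (reverse to put CH4(g) on the product side): +212.8 kcal
(b) × 2 (scale by 2 for the 2 H2O2(l)): (2)·(-23.4) = -46.8 kcal
(c) as written (C6H12O6(s) already on the reactant side): contributes x
-503.8 = (+212.8) + (-46.8) + x
x = (-503.8 − (+166.0)) / (1) = -669.8 kcal

ΔHrxn = -669.8 kcal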